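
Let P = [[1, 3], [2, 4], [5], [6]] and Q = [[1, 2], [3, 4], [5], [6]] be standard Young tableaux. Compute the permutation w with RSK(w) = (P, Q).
Reverse the RSK construction: for i from n down to 1, find the cell of Q containing i, remove the entry at that cell from P, and reverse-bump it up through P; the value ejected from row 1 is w(i).

Step i=6: Q has 6 at row 4, column 1; remove 6 from row 4 of P and reverse-bump: 6 enters row 3 and ejects 5; 5 enters row 2 and ejects 4; 4 enters row 1 and ejects 3. So w(6) = 3. P is now [[1, 4], [2, 5], [6]].
Step i=5: Q has 5 at row 3, column 1; remove 6 from row 3 of P and reverse-bump: 6 enters row 2 and ejects 5; 5 enters row 1 and ejects 4. So w(5) = 4. P is now [[1, 5], [2, 6]].
Step i=4: Q has 4 at row 2, column 2; remove 6 from row 2 of P and reverse-bump: 6 enters row 1 and ejects 5. So w(4) = 5. P is now [[1, 6], [2]].
Step i=3: Q has 3 at row 2, column 1; remove 2 from row 2 of P and reverse-bump: 2 enters row 1 and ejects 1. So w(3) = 1. P is now [[2, 6]].
Step i=2: Q has 2 at row 1, column 2; remove that cell from P, ejecting 6. So w(2) = 6. P is now [[2]].
Step i=1: Q has 1 at row 1, column 1; remove that cell from P, ejecting 2. So w(1) = 2. P is now [].

So w = 2 6 1 5 4 3.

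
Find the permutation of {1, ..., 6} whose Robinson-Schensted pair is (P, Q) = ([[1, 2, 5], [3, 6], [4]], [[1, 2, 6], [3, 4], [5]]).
Reverse RSK: for i = n, n-1, ..., 1, locate i in Q, remove the corresponding corner cell from P, and reverse-bump its entry up through P; the value ejected from row 1 is w(i).

So w = 4 6 1 3 2 5.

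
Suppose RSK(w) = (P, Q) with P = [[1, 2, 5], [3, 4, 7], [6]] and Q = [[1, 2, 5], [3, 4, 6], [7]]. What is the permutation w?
3 6 1 4 7 5 2

Reverse the RSK construction: for i from n down to 1, find the cell of Q containing i, remove the entry at that cell from P, and reverse-bump it up through P; the value ejected from row 1 is w(i).

Step i=7: Q has 7 at row 3, column 1; remove 6 from row 3 of P and reverse-bump: 6 enters row 2 and ejects 4; 4 enters row 1 and ejects 2. So w(7) = 2. P is now [[1, 4, 5], [3, 6, 7]].
Step i=6: Q has 6 at row 2, column 3; remove 7 from row 2 of P and reverse-bump: 7 enters row 1 and ejects 5. So w(6) = 5. P is now [[1, 4, 7], [3, 6]].
Step i=5: Q has 5 at row 1, column 3; remove that cell from P, ejecting 7. So w(5) = 7. P is now [[1, 4], [3, 6]].
Step i=4: Q has 4 at row 2, column 2; remove 6 from row 2 of P and reverse-bump: 6 enters row 1 and ejects 4. So w(4) = 4. P is now [[1, 6], [3]].
Step i=3: Q has 3 at row 2, column 1; remove 3 from row 2 of P and reverse-bump: 3 enters row 1 and ejects 1. So w(3) = 1. P is now [[3, 6]].
Step i=2: Q has 2 at row 1, column 2; remove that cell from P, ejecting 6. So w(2) = 6. P is now [[3]].
Step i=1: Q has 1 at row 1, column 1; remove that cell from P, ejecting 3. So w(1) = 3. P is now [].

So w = 3 6 1 4 7 5 2.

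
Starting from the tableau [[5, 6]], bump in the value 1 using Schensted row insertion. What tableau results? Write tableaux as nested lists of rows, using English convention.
[[1, 6], [5]]

In row 1, 1 replaces 5 (the leftmost entry greater than 1); 5 is bumped to row 2. 5 starts a new row 2. The new tableau is [[1, 6], [5]].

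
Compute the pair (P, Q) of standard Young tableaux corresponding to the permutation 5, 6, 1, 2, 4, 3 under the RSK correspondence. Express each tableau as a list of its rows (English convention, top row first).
P = [[1, 2, 3], [4, 6], [5]], Q = [[1, 2, 5], [3, 4], [6]]

Insert each entry of the permutation into P by Schensted row insertion, recording in Q the position of each new cell.

Insert 5: appended to row 1. P = [[5]].
Insert 6: appended to row 1. P = [[5, 6]].
Insert 1: 1 bumps 5 from row 1; 5 starts row 2. P = [[1, 6], [5]].
Insert 2: 2 bumps 6 from row 1; 6 appends to row 2. P = [[1, 2], [5, 6]].
Insert 4: appended to row 1. P = [[1, 2, 4], [5, 6]].
Insert 3: 3 bumps 4 from row 1; 4 bumps 5 from row 2; 5 starts row 3. P = [[1, 2, 3], [4, 6], [5]].

So P = [[1, 2, 3], [4, 6], [5]], Q = [[1, 2, 5], [3, 4], [6]].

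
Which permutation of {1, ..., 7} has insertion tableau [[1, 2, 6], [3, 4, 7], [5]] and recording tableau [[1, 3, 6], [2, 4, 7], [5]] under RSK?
Reverse the RSK construction: for i from n down to 1, find the cell of Q containing i, remove the entry at that cell from P, and reverse-bump it up through P; the value ejected from row 1 is w(i).

Step i=7: Q has 7 at row 2, column 3; remove 7 from row 2 of P and reverse-bump: 7 enters row 1 and ejects 6. So w(7) = 6. P is now [[1, 2, 7], [3, 4], [5]].
Step i=6: Q has 6 at row 1, column 3; remove that cell from P, ejecting 7. So w(6) = 7. P is now [[1, 2], [3, 4], [5]].
Step i=5: Q has 5 at row 3, column 1; remove 5 from row 3 of P and reverse-bump: 5 enters row 2 and ejects 4; 4 enters row 1 and ejects 2. So w(5) = 2. P is now [[1, 4], [3, 5]].
Step i=4: Q has 4 at row 2, column 2; remove 5 from row 2 of P and reverse-bump: 5 enters row 1 and ejects 4. So w(4) = 4. P is now [[1, 5], [3]].
Step i=3: Q has 3 at row 1, column 2; remove that cell from P, ejecting 5. So w(3) = 5. P is now [[1], [3]].
Step i=2: Q has 2 at row 2, column 1; remove 3 from row 2 of P and reverse-bump: 3 enters row 1 and ejects 1. So w(2) = 1. P is now [[3]].
Step i=1: Q has 1 at row 1, column 1; remove that cell from P, ejecting 3. So w(1) = 3. P is now [].

So w = 3 1 5 4 2 7 6.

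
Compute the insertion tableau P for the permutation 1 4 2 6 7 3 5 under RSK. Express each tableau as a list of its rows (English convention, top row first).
P = [[1, 2, 3, 5], [4, 6, 7]]

Insert 1: appended to row 1. P = [[1]].
Insert 4: appended to row 1. P = [[1, 4]].
Insert 2: 2 bumps 4 from row 1; 4 starts row 2. P = [[1, 2], [4]].
Insert 6: appended to row 1. P = [[1, 2, 6], [4]].
Insert 7: appended to row 1. P = [[1, 2, 6, 7], [4]].
Insert 3: 3 bumps 6 from row 1; 6 appends to row 2. P = [[1, 2, 3, 7], [4, 6]].
Insert 5: 5 bumps 7 from row 1; 7 appends to row 2. P = [[1, 2, 3, 5], [4, 6, 7]].

So P = [[1, 2, 3, 5], [4, 6, 7]].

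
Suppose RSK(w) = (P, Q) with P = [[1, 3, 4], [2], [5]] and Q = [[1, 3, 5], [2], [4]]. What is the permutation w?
Reverse RSK: for i = n, n-1, ..., 1, locate i in Q, remove the corresponding corner cell from P, and reverse-bump its entry up through P; the value ejected from row 1 is w(i).

So w = 5 2 3 1 4.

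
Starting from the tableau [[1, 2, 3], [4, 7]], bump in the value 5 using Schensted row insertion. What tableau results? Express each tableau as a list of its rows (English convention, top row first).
5 is larger than every entry of row 1, so it is appended to row 1. The new tableau is [[1, 2, 3, 5], [4, 7]].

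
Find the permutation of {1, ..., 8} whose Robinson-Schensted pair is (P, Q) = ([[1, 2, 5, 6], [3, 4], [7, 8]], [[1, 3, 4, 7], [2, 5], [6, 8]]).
Reverse the RSK construction: for i from n down to 1, find the cell of Q containing i, remove the entry at that cell from P, and reverse-bump it up through P; the value ejected from row 1 is w(i).

Step i=8: Q has 8 at row 3, column 2; remove 8 from row 3 of P and reverse-bump: 8 enters row 2 and ejects 4; 4 enters row 1 and ejects 2. So w(8) = 2. P is now [[1, 4, 5, 6], [3, 8], [7]].
Step i=7: Q has 7 at row 1, column 4; remove that cell from P, ejecting 6. So w(7) = 6. P is now [[1, 4, 5], [3, 8], [7]].
Step i=6: Q has 6 at row 3, column 1; remove 7 from row 3 of P and reverse-bump: 7 enters row 2 and ejects 3; 3 enters row 1 and ejects 1. So w(6) = 1. P is now [[3, 4, 5], [7, 8]].
Step i=5: Q has 5 at row 2, column 2; remove 8 from row 2 of P and reverse-bump: 8 enters row 1 and ejects 5. So w(5) = 5. P is now [[3, 4, 8], [7]].
Step i=4: Q has 4 at row 1, column 3; remove that cell from P, ejecting 8. So w(4) = 8. P is now [[3, 4], [7]].
Step i=3: Q has 3 at row 1, column 2; remove that cell from P, ejecting 4. So w(3) = 4. P is now [[3], [7]].
Step i=2: Q has 2 at row 2, column 1; remove 7 from row 2 of P and reverse-bump: 7 enters row 1 and ejects 3. So w(2) = 3. P is now [[7]].
Step i=1: Q has 1 at row 1, column 1; remove that cell from P, ejecting 7. So w(1) = 7. P is now [].

So w = 7 3 4 8 5 1 6 2.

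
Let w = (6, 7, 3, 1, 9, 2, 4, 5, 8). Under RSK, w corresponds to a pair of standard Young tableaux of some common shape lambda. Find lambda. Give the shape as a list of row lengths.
[5, 3, 1]

Row-insert each entry into an empty tableau.

After inserting 6: P = [[6]].
After inserting 7: P = [[6, 7]].
After inserting 3: P = [[3, 7], [6]].
After inserting 1: P = [[1, 7], [3], [6]].
After inserting 9: P = [[1, 7, 9], [3], [6]].
After inserting 2: P = [[1, 2, 9], [3, 7], [6]].
After inserting 4: P = [[1, 2, 4], [3, 7, 9], [6]].
After inserting 5: P = [[1, 2, 4, 5], [3, 7, 9], [6]].
After inserting 8: P = [[1, 2, 4, 5, 8], [3, 7, 9], [6]].

The final insertion tableau P = [[1, 2, 4, 5, 8], [3, 7, 9], [6]] has shape [5, 3, 1].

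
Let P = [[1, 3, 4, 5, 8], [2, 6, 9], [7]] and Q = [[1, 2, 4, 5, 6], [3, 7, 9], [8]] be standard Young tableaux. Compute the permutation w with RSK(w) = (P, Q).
Reverse RSK: for i = n, n-1, ..., 1, locate i in Q, remove the corresponding corner cell from P, and reverse-bump its entry up through P; the value ejected from row 1 is w(i).

So w = 2 3 1 4 7 9 6 5 8.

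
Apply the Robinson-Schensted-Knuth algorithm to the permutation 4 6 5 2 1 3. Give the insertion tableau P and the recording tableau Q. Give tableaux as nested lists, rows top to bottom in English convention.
Insert each entry of the permutation into P by Schensted row insertion, recording in Q the position of each new cell.

Insert 4: appended to row 1. P = [[4]], Q = [[1]].
Insert 6: appended to row 1. P = [[4, 6]], Q = [[1, 2]].
Insert 5: 5 bumps 6 from row 1; 6 starts row 2. P = [[4, 5], [6]], Q = [[1, 2], [3]].
Insert 2: 2 bumps 4 from row 1; 4 bumps 6 from row 2; 6 starts row 3. P = [[2, 5], [4], [6]], Q = [[1, 2], [3], [4]].
Insert 1: 1 bumps 2 from row 1; 2 bumps 4 from row 2; 4 bumps 6 from row 3; 6 starts row 4. P = [[1, 5], [2], [4], [6]], Q = [[1, 2], [3], [4], [5]].
Insert 3: 3 bumps 5 from row 1; 5 appends to row 2. P = [[1, 3], [2, 5], [4], [6]], Q = [[1, 2], [3, 6], [4], [5]].

So P = [[1, 3], [2, 5], [4], [6]], Q = [[1, 2], [3, 6], [4], [5]].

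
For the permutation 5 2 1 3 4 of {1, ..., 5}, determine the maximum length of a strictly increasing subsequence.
3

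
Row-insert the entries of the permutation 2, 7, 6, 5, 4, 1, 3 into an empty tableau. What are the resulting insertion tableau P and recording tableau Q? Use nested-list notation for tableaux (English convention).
Insert each entry of the permutation into P by Schensted row insertion, recording in Q the position of each new cell.

Insert 2: appended to row 1. P = [[2]].
Insert 7: appended to row 1. P = [[2, 7]].
Insert 6: 6 bumps 7 from row 1; 7 starts row 2. P = [[2, 6], [7]].
Insert 5: 5 bumps 6 from row 1; 6 bumps 7 from row 2; 7 starts row 3. P = [[2, 5], [6], [7]].
Insert 4: 4 bumps 5 from row 1; 5 bumps 6 from row 2; 6 bumps 7 from row 3; 7 starts row 4. P = [[2, 4], [5], [6], [7]].
Insert 1: 1 bumps 2 from row 1; 2 bumps 5 from row 2; 5 bumps 6 from row 3; 6 bumps 7 from row 4; 7 starts row 5. P = [[1, 4], [2], [5], [6], [7]].
Insert 3: 3 bumps 4 from row 1; 4 appends to row 2. P = [[1, 3], [2, 4], [5], [6], [7]].

So P = [[1, 3], [2, 4], [5], [6], [7]], Q = [[1, 2], [3, 7], [4], [5], [6]].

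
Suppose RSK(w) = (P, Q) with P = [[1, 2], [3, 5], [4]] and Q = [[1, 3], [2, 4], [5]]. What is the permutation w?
Reverse the RSK construction: for i from n down to 1, find the cell of Q containing i, remove the entry at that cell from P, and reverse-bump it up through P; the value ejected from row 1 is w(i).

Step i=5: Q has 5 at row 3, column 1; remove 4 from row 3 of P and reverse-bump: 4 enters row 2 and ejects 3; 3 enters row 1 and ejects 2. So w(5) = 2. P is now [[1, 3], [4, 5]].
Step i=4: Q has 4 at row 2, column 2; remove 5 from row 2 of P and reverse-bump: 5 enters row 1 and ejects 3. So w(4) = 3. P is now [[1, 5], [4]].
Step i=3: Q has 3 at row 1, column 2; remove that cell from P, ejecting 5. So w(3) = 5. P is now [[1], [4]].
Step i=2: Q has 2 at row 2, column 1; remove 4 from row 2 of P and reverse-bump: 4 enters row 1 and ejects 1. So w(2) = 1. P is now [[4]].
Step i=1: Q has 1 at row 1, column 1; remove that cell from P, ejecting 4. So w(1) = 4. P is now [].

So w = 4 1 5 3 2.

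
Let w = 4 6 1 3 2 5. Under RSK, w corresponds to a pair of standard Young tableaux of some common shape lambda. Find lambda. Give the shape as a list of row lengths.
Row-insert each entry into an empty tableau.

After inserting 4: P = [[4]].
After inserting 6: P = [[4, 6]].
After inserting 1: P = [[1, 6], [4]].
After inserting 3: P = [[1, 3], [4, 6]].
After inserting 2: P = [[1, 2], [3, 6], [4]].
After inserting 5: P = [[1, 2, 5], [3, 6], [4]].

The final insertion tableau P = [[1, 2, 5], [3, 6], [4]] has shape [3, 2, 1].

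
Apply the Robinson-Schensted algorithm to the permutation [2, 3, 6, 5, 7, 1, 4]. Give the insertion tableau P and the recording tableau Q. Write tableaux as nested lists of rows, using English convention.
Insert each entry of the permutation into P by Schensted row insertion, recording in Q the position of each new cell.

Insert 2: appended to row 1. P = [[2]].
Insert 3: appended to row 1. P = [[2, 3]].
Insert 6: appended to row 1. P = [[2, 3, 6]].
Insert 5: 5 bumps 6 from row 1; 6 starts row 2. P = [[2, 3, 5], [6]].
Insert 7: appended to row 1. P = [[2, 3, 5, 7], [6]].
Insert 1: 1 bumps 2 from row 1; 2 bumps 6 from row 2; 6 starts row 3. P = [[1, 3, 5, 7], [2], [6]].
Insert 4: 4 bumps 5 from row 1; 5 appends to row 2. P = [[1, 3, 4, 7], [2, 5], [6]].

So P = [[1, 3, 4, 7], [2, 5], [6]], Q = [[1, 2, 3, 5], [4, 7], [6]].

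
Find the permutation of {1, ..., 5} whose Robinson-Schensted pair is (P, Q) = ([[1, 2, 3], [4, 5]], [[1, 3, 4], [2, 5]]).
Reverse the RSK construction: for i from n down to 1, find the cell of Q containing i, remove the entry at that cell from P, and reverse-bump it up through P; the value ejected from row 1 is w(i).

Step i=5: Q has 5 at row 2, column 2; remove 5 from row 2 of P and reverse-bump: 5 enters row 1 and ejects 3. So w(5) = 3. P is now [[1, 2, 5], [4]].
Step i=4: Q has 4 at row 1, column 3; remove that cell from P, ejecting 5. So w(4) = 5. P is now [[1, 2], [4]].
Step i=3: Q has 3 at row 1, column 2; remove that cell from P, ejecting 2. So w(3) = 2. P is now [[1], [4]].
Step i=2: Q has 2 at row 2, column 1; remove 4 from row 2 of P and reverse-bump: 4 enters row 1 and ejects 1. So w(2) = 1. P is now [[4]].
Step i=1: Q has 1 at row 1, column 1; remove that cell from P, ejecting 4. So w(1) = 4. P is now [].

So w = 4 1 2 5 3.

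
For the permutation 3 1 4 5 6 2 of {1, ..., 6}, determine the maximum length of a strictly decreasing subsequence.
2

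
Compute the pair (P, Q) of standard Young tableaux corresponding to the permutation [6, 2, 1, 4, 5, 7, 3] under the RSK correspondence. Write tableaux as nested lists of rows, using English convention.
Insert each entry of the permutation into P by Schensted row insertion, recording in Q the position of each new cell.

Insert 6: appended to row 1. P = [[6]].
Insert 2: 2 bumps 6 from row 1; 6 starts row 2. P = [[2], [6]].
Insert 1: 1 bumps 2 from row 1; 2 bumps 6 from row 2; 6 starts row 3. P = [[1], [2], [6]].
Insert 4: appended to row 1. P = [[1, 4], [2], [6]].
Insert 5: appended to row 1. P = [[1, 4, 5], [2], [6]].
Insert 7: appended to row 1. P = [[1, 4, 5, 7], [2], [6]].
Insert 3: 3 bumps 4 from row 1; 4 appends to row 2. P = [[1, 3, 5, 7], [2, 4], [6]].

So P = [[1, 3, 5, 7], [2, 4], [6]], Q = [[1, 4, 5, 6], [2, 7], [3]].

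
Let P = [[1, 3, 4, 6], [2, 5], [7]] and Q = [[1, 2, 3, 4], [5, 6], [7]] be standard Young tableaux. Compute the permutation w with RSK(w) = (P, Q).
2 3 5 7 1 6 4

Reverse the RSK construction: for i from n down to 1, find the cell of Q containing i, remove the entry at that cell from P, and reverse-bump it up through P; the value ejected from row 1 is w(i).

Step i=7: Q has 7 at row 3, column 1; remove 7 from row 3 of P and reverse-bump: 7 enters row 2 and ejects 5; 5 enters row 1 and ejects 4. So w(7) = 4. P is now [[1, 3, 5, 6], [2, 7]].
Step i=6: Q has 6 at row 2, column 2; remove 7 from row 2 of P and reverse-bump: 7 enters row 1 and ejects 6. So w(6) = 6. P is now [[1, 3, 5, 7], [2]].
Step i=5: Q has 5 at row 2, column 1; remove 2 from row 2 of P and reverse-bump: 2 enters row 1 and ejects 1. So w(5) = 1. P is now [[2, 3, 5, 7]].
Step i=4: Q has 4 at row 1, column 4; remove that cell from P, ejecting 7. So w(4) = 7. P is now [[2, 3, 5]].
Step i=3: Q has 3 at row 1, column 3; remove that cell from P, ejecting 5. So w(3) = 5. P is now [[2, 3]].
Step i=2: Q has 2 at row 1, column 2; remove that cell from P, ejecting 3. So w(2) = 3. P is now [[2]].
Step i=1: Q has 1 at row 1, column 1; remove that cell from P, ejecting 2. So w(1) = 2. P is now [].

So w = 2 3 5 7 1 6 4.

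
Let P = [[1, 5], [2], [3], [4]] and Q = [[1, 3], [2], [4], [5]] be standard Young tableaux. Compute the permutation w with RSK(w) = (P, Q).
Reverse the RSK construction: for i from n down to 1, find the cell of Q containing i, remove the entry at that cell from P, and reverse-bump it up through P; the value ejected from row 1 is w(i).

Step i=5: Q has 5 at row 4, column 1; remove 4 from row 4 of P and reverse-bump: 4 enters row 3 and ejects 3; 3 enters row 2 and ejects 2; 2 enters row 1 and ejects 1. So w(5) = 1. P is now [[2, 5], [3], [4]].
Step i=4: Q has 4 at row 3, column 1; remove 4 from row 3 of P and reverse-bump: 4 enters row 2 and ejects 3; 3 enters row 1 and ejects 2. So w(4) = 2. P is now [[3, 5], [4]].
Step i=3: Q has 3 at row 1, column 2; remove that cell from P, ejecting 5. So w(3) = 5. P is now [[3], [4]].
Step i=2: Q has 2 at row 2, column 1; remove 4 from row 2 of P and reverse-bump: 4 enters row 1 and ejects 3. So w(2) = 3. P is now [[4]].
Step i=1: Q has 1 at row 1, column 1; remove that cell from P, ejecting 4. So w(1) = 4. P is now [].

So w = 4 3 5 2 1.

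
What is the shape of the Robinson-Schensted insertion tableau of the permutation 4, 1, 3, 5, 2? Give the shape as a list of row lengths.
[3, 1, 1]

Row-insert each entry into an empty tableau.

After inserting 4: P = [[4]].
After inserting 1: P = [[1], [4]].
After inserting 3: P = [[1, 3], [4]].
After inserting 5: P = [[1, 3, 5], [4]].
After inserting 2: P = [[1, 2, 5], [3], [4]].

The final insertion tableau P = [[1, 2, 5], [3], [4]] has shape [3, 1, 1].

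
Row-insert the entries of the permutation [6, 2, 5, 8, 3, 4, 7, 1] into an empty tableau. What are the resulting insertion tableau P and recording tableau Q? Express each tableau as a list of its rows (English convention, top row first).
P = [[1, 3, 4, 7], [2, 8], [5], [6]], Q = [[1, 3, 4, 7], [2, 6], [5], [8]]

Insert each entry of the permutation into P by Schensted row insertion, recording in Q the position of each new cell.

After inserting 6: P = [[6]].
After inserting 2: P = [[2], [6]].
After inserting 5: P = [[2, 5], [6]].
After inserting 8: P = [[2, 5, 8], [6]].
After inserting 3: P = [[2, 3, 8], [5], [6]].
After inserting 4: P = [[2, 3, 4], [5, 8], [6]].
After inserting 7: P = [[2, 3, 4, 7], [5, 8], [6]].
After inserting 1: P = [[1, 3, 4, 7], [2, 8], [5], [6]].

So P = [[1, 3, 4, 7], [2, 8], [5], [6]], Q = [[1, 3, 4, 7], [2, 6], [5], [8]].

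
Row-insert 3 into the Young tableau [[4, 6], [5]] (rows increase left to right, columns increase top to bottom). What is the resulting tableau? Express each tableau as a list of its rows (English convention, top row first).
[[3, 6], [4], [5]]

In row 1, 3 replaces 4 (the leftmost entry greater than 3); 4 is bumped to row 2. In row 2, 4 replaces 5 (the leftmost entry greater than 4); 5 is bumped to row 3. 5 starts a new row 3. The new tableau is [[3, 6], [4], [5]].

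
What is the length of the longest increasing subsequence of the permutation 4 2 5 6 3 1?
3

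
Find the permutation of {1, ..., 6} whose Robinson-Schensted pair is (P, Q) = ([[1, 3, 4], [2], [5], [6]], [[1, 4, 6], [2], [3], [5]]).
Reverse RSK: for i = n, n-1, ..., 1, locate i in Q, remove the corresponding corner cell from P, and reverse-bump its entry up through P; the value ejected from row 1 is w(i).

So w = 6 5 2 3 1 4.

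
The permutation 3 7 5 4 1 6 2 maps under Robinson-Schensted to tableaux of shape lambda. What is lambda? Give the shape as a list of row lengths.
Row-insert each entry into an empty tableau.

After inserting 3: P = [[3]].
After inserting 7: P = [[3, 7]].
After inserting 5: P = [[3, 5], [7]].
After inserting 4: P = [[3, 4], [5], [7]].
After inserting 1: P = [[1, 4], [3], [5], [7]].
After inserting 6: P = [[1, 4, 6], [3], [5], [7]].
After inserting 2: P = [[1, 2, 6], [3, 4], [5], [7]].

The final insertion tableau P = [[1, 2, 6], [3, 4], [5], [7]] has shape [3, 2, 1, 1].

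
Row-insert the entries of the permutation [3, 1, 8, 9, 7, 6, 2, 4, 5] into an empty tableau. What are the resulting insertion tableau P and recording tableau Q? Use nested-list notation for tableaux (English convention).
Insert each entry of the permutation into P by Schensted row insertion, recording in Q the position of each new cell.

Insert 3: appended to row 1. P = [[3]], Q = [[1]].
Insert 1: 1 bumps 3 from row 1; 3 starts row 2. P = [[1], [3]], Q = [[1], [2]].
Insert 8: appended to row 1. P = [[1, 8], [3]], Q = [[1, 3], [2]].
Insert 9: appended to row 1. P = [[1, 8, 9], [3]], Q = [[1, 3, 4], [2]].
Insert 7: 7 bumps 8 from row 1; 8 appends to row 2. P = [[1, 7, 9], [3, 8]], Q = [[1, 3, 4], [2, 5]].
Insert 6: 6 bumps 7 from row 1; 7 bumps 8 from row 2; 8 starts row 3. P = [[1, 6, 9], [3, 7], [8]], Q = [[1, 3, 4], [2, 5], [6]].
Insert 2: 2 bumps 6 from row 1; 6 bumps 7 from row 2; 7 bumps 8 from row 3; 8 starts row 4. P = [[1, 2, 9], [3, 6], [7], [8]], Q = [[1, 3, 4], [2, 5], [6], [7]].
Insert 4: 4 bumps 9 from row 1; 9 appends to row 2. P = [[1, 2, 4], [3, 6, 9], [7], [8]], Q = [[1, 3, 4], [2, 5, 8], [6], [7]].
Insert 5: appended to row 1. P = [[1, 2, 4, 5], [3, 6, 9], [7], [8]], Q = [[1, 3, 4, 9], [2, 5, 8], [6], [7]].

So P = [[1, 2, 4, 5], [3, 6, 9], [7], [8]], Q = [[1, 3, 4, 9], [2, 5, 8], [6], [7]].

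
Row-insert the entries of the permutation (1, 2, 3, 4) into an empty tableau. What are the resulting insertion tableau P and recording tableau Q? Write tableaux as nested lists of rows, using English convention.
Insert each entry of the permutation into P by Schensted row insertion, recording in Q the position of each new cell.

Insert 1: appended to row 1. P = [[1]].
Insert 2: appended to row 1. P = [[1, 2]].
Insert 3: appended to row 1. P = [[1, 2, 3]].
Insert 4: appended to row 1. P = [[1, 2, 3, 4]].

So P = [[1, 2, 3, 4]], Q = [[1, 2, 3, 4]].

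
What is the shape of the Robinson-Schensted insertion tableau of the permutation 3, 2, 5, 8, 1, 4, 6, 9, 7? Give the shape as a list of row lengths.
[4, 4, 1]

Row-insert each entry into an empty tableau.

After inserting 3: P = [[3]].
After inserting 2: P = [[2], [3]].
After inserting 5: P = [[2, 5], [3]].
After inserting 8: P = [[2, 5, 8], [3]].
After inserting 1: P = [[1, 5, 8], [2], [3]].
After inserting 4: P = [[1, 4, 8], [2, 5], [3]].
After inserting 6: P = [[1, 4, 6], [2, 5, 8], [3]].
After inserting 9: P = [[1, 4, 6, 9], [2, 5, 8], [3]].
After inserting 7: P = [[1, 4, 6, 7], [2, 5, 8, 9], [3]].

The final insertion tableau P = [[1, 4, 6, 7], [2, 5, 8, 9], [3]] has shape [4, 4, 1].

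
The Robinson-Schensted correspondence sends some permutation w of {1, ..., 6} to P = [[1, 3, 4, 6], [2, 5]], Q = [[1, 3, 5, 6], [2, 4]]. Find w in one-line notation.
2 1 5 3 4 6

Reverse the RSK construction: for i from n down to 1, find the cell of Q containing i, remove the entry at that cell from P, and reverse-bump it up through P; the value ejected from row 1 is w(i).

Step i=6: Q has 6 at row 1, column 4; remove that cell from P, ejecting 6. So w(6) = 6. P is now [[1, 3, 4], [2, 5]].
Step i=5: Q has 5 at row 1, column 3; remove that cell from P, ejecting 4. So w(5) = 4. P is now [[1, 3], [2, 5]].
Step i=4: Q has 4 at row 2, column 2; remove 5 from row 2 of P and reverse-bump: 5 enters row 1 and ejects 3. So w(4) = 3. P is now [[1, 5], [2]].
Step i=3: Q has 3 at row 1, column 2; remove that cell from P, ejecting 5. So w(3) = 5. P is now [[1], [2]].
Step i=2: Q has 2 at row 2, column 1; remove 2 from row 2 of P and reverse-bump: 2 enters row 1 and ejects 1. So w(2) = 1. P is now [[2]].
Step i=1: Q has 1 at row 1, column 1; remove that cell from P, ejecting 2. So w(1) = 2. P is now [].

So w = 2 1 5 3 4 6.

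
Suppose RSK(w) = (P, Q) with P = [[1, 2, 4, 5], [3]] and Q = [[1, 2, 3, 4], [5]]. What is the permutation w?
1 3 4 5 2

Reverse the RSK construction: for i from n down to 1, find the cell of Q containing i, remove the entry at that cell from P, and reverse-bump it up through P; the value ejected from row 1 is w(i).

Step i=5: Q has 5 at row 2, column 1; remove 3 from row 2 of P and reverse-bump: 3 enters row 1 and ejects 2. So w(5) = 2. P is now [[1, 3, 4, 5]].
Step i=4: Q has 4 at row 1, column 4; remove that cell from P, ejecting 5. So w(4) = 5. P is now [[1, 3, 4]].
Step i=3: Q has 3 at row 1, column 3; remove that cell from P, ejecting 4. So w(3) = 4. P is now [[1, 3]].
Step i=2: Q has 2 at row 1, column 2; remove that cell from P, ejecting 3. So w(2) = 3. P is now [[1]].
Step i=1: Q has 1 at row 1, column 1; remove that cell from P, ejecting 1. So w(1) = 1. P is now [].

So w = 1 3 4 5 2.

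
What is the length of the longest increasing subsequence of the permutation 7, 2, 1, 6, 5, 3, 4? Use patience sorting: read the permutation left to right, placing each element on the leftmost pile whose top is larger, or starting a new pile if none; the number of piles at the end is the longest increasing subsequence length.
7: new pile. tops = [7]
2: onto pile 1 (replacing 7). tops = [2]
1: onto pile 1 (replacing 2). tops = [1]
6: new pile. tops = [1, 6]
5: onto pile 2 (replacing 6). tops = [1, 5]
3: onto pile 2 (replacing 5). tops = [1, 3]
4: new pile. tops = [1, 3, 4]

3 piles, so the longest increasing subsequence has length 3.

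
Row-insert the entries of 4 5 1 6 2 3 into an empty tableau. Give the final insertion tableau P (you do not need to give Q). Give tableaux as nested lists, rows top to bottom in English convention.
Insert 4: appended to row 1. P = [[4]].
Insert 5: appended to row 1. P = [[4, 5]].
Insert 1: 1 bumps 4 from row 1; 4 starts row 2. P = [[1, 5], [4]].
Insert 6: appended to row 1. P = [[1, 5, 6], [4]].
Insert 2: 2 bumps 5 from row 1; 5 appends to row 2. P = [[1, 2, 6], [4, 5]].
Insert 3: 3 bumps 6 from row 1; 6 appends to row 2. P = [[1, 2, 3], [4, 5, 6]].

So P = [[1, 2, 3], [4, 5, 6]].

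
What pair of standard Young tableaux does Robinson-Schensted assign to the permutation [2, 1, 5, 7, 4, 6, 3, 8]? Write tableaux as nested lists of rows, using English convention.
Insert each entry of the permutation into P by Schensted row insertion, recording in Q the position of each new cell.

After inserting 2: P = [[2]].
After inserting 1: P = [[1], [2]].
After inserting 5: P = [[1, 5], [2]].
After inserting 7: P = [[1, 5, 7], [2]].
After inserting 4: P = [[1, 4, 7], [2, 5]].
After inserting 6: P = [[1, 4, 6], [2, 5, 7]].
After inserting 3: P = [[1, 3, 6], [2, 4, 7], [5]].
After inserting 8: P = [[1, 3, 6, 8], [2, 4, 7], [5]].

So P = [[1, 3, 6, 8], [2, 4, 7], [5]], Q = [[1, 3, 4, 8], [2, 5, 6], [7]].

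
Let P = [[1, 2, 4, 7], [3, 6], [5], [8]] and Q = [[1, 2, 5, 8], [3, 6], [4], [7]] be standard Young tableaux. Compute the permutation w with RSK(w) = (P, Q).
Reverse the RSK construction: for i from n down to 1, find the cell of Q containing i, remove the entry at that cell from P, and reverse-bump it up through P; the value ejected from row 1 is w(i).

Step i=8: Q has 8 at row 1, column 4; remove that cell from P, ejecting 7. So w(8) = 7. P is now [[1, 2, 4], [3, 6], [5], [8]].
Step i=7: Q has 7 at row 4, column 1; remove 8 from row 4 of P and reverse-bump: 8 enters row 3 and ejects 5; 5 enters row 2 and ejects 3; 3 enters row 1 and ejects 2. So w(7) = 2. P is now [[1, 3, 4], [5, 6], [8]].
Step i=6: Q has 6 at row 2, column 2; remove 6 from row 2 of P and reverse-bump: 6 enters row 1 and ejects 4. So w(6) = 4. P is now [[1, 3, 6], [5], [8]].
Step i=5: Q has 5 at row 1, column 3; remove that cell from P, ejecting 6. So w(5) = 6. P is now [[1, 3], [5], [8]].
Step i=4: Q has 4 at row 3, column 1; remove 8 from row 3 of P and reverse-bump: 8 enters row 2 and ejects 5; 5 enters row 1 and ejects 3. So w(4) = 3. P is now [[1, 5], [8]].
Step i=3: Q has 3 at row 2, column 1; remove 8 from row 2 of P and reverse-bump: 8 enters row 1 and ejects 5. So w(3) = 5. P is now [[1, 8]].
Step i=2: Q has 2 at row 1, column 2; remove that cell from P, ejecting 8. So w(2) = 8. P is now [[1]].
Step i=1: Q has 1 at row 1, column 1; remove that cell from P, ejecting 1. So w(1) = 1. P is now [].

So w = 1 8 5 3 6 4 2 7.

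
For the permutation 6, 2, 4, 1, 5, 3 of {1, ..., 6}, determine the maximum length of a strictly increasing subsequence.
3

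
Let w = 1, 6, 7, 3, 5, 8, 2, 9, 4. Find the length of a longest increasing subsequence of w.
5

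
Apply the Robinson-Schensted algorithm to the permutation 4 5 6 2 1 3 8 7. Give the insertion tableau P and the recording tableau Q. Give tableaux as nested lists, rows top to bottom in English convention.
Insert each entry of the permutation into P by Schensted row insertion, recording in Q the position of each new cell.

Insert 4: appended to row 1. P = [[4]], Q = [[1]].
Insert 5: appended to row 1. P = [[4, 5]], Q = [[1, 2]].
Insert 6: appended to row 1. P = [[4, 5, 6]], Q = [[1, 2, 3]].
Insert 2: 2 bumps 4 from row 1; 4 starts row 2. P = [[2, 5, 6], [4]], Q = [[1, 2, 3], [4]].
Insert 1: 1 bumps 2 from row 1; 2 bumps 4 from row 2; 4 starts row 3. P = [[1, 5, 6], [2], [4]], Q = [[1, 2, 3], [4], [5]].
Insert 3: 3 bumps 5 from row 1; 5 appends to row 2. P = [[1, 3, 6], [2, 5], [4]], Q = [[1, 2, 3], [4, 6], [5]].
Insert 8: appended to row 1. P = [[1, 3, 6, 8], [2, 5], [4]], Q = [[1, 2, 3, 7], [4, 6], [5]].
Insert 7: 7 bumps 8 from row 1; 8 appends to row 2. P = [[1, 3, 6, 7], [2, 5, 8], [4]], Q = [[1, 2, 3, 7], [4, 6, 8], [5]].

So P = [[1, 3, 6, 7], [2, 5, 8], [4]], Q = [[1, 2, 3, 7], [4, 6, 8], [5]].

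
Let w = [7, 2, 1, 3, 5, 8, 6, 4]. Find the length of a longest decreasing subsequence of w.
3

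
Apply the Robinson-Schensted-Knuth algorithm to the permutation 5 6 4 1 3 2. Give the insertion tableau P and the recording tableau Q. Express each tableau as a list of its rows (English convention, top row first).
P = [[1, 2], [3, 6], [4], [5]], Q = [[1, 2], [3, 5], [4], [6]]

Insert each entry of the permutation into P by Schensted row insertion, recording in Q the position of each new cell.

Insert 5: appended to row 1. P = [[5]], Q = [[1]].
Insert 6: appended to row 1. P = [[5, 6]], Q = [[1, 2]].
Insert 4: 4 bumps 5 from row 1; 5 starts row 2. P = [[4, 6], [5]], Q = [[1, 2], [3]].
Insert 1: 1 bumps 4 from row 1; 4 bumps 5 from row 2; 5 starts row 3. P = [[1, 6], [4], [5]], Q = [[1, 2], [3], [4]].
Insert 3: 3 bumps 6 from row 1; 6 appends to row 2. P = [[1, 3], [4, 6], [5]], Q = [[1, 2], [3, 5], [4]].
Insert 2: 2 bumps 3 from row 1; 3 bumps 4 from row 2; 4 bumps 5 from row 3; 5 starts row 4. P = [[1, 2], [3, 6], [4], [5]], Q = [[1, 2], [3, 5], [4], [6]].

So P = [[1, 2], [3, 6], [4], [5]], Q = [[1, 2], [3, 5], [4], [6]].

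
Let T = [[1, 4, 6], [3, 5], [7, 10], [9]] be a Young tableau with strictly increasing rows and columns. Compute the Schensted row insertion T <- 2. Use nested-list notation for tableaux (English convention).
[[1, 2, 6], [3, 4], [5, 10], [7], [9]]

In row 1, 2 replaces 4 (the leftmost entry greater than 2); 4 is bumped to row 2. In row 2, 4 replaces 5 (the leftmost entry greater than 4); 5 is bumped to row 3. In row 3, 5 replaces 7 (the leftmost entry greater than 5); 7 is bumped to row 4. In row 4, 7 replaces 9 (the leftmost entry greater than 7); 9 is bumped to row 5. 9 starts a new row 5. The new tableau is [[1, 2, 6], [3, 4], [5, 10], [7], [9]].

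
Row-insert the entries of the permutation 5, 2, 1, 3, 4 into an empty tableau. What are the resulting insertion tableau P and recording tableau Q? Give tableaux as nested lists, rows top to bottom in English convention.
Insert each entry of the permutation into P by Schensted row insertion, recording in Q the position of each new cell.

Insert 5: appended to row 1. P = [[5]].
Insert 2: 2 bumps 5 from row 1; 5 starts row 2. P = [[2], [5]].
Insert 1: 1 bumps 2 from row 1; 2 bumps 5 from row 2; 5 starts row 3. P = [[1], [2], [5]].
Insert 3: appended to row 1. P = [[1, 3], [2], [5]].
Insert 4: appended to row 1. P = [[1, 3, 4], [2], [5]].

So P = [[1, 3, 4], [2], [5]], Q = [[1, 4, 5], [2], [3]].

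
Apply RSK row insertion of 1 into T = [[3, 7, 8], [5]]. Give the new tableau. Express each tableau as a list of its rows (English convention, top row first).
In row 1, 1 replaces 3 (the leftmost entry greater than 1); 3 is bumped to row 2. In row 2, 3 replaces 5 (the leftmost entry greater than 3); 5 is bumped to row 3. 5 starts a new row 3. The new tableau is [[1, 7, 8], [3], [5]].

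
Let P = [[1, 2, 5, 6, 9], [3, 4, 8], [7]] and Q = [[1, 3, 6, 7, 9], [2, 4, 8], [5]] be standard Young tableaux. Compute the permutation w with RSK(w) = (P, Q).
Reverse RSK: for i = n, n-1, ..., 1, locate i in Q, remove the corresponding corner cell from P, and reverse-bump its entry up through P; the value ejected from row 1 is w(i).

So w = 3 1 7 4 2 5 8 6 9.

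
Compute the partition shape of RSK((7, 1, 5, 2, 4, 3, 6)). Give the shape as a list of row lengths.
Row-insert each entry into an empty tableau.

After inserting 7: P = [[7]].
After inserting 1: P = [[1], [7]].
After inserting 5: P = [[1, 5], [7]].
After inserting 2: P = [[1, 2], [5], [7]].
After inserting 4: P = [[1, 2, 4], [5], [7]].
After inserting 3: P = [[1, 2, 3], [4], [5], [7]].
After inserting 6: P = [[1, 2, 3, 6], [4], [5], [7]].

The final insertion tableau P = [[1, 2, 3, 6], [4], [5], [7]] has shape [4, 1, 1, 1].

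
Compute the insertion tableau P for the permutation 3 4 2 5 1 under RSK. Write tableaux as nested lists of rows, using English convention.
After inserting 3: P = [[3]].
After inserting 4: P = [[3, 4]].
After inserting 2: P = [[2, 4], [3]].
After inserting 5: P = [[2, 4, 5], [3]].
After inserting 1: P = [[1, 4, 5], [2], [3]].

So P = [[1, 4, 5], [2], [3]].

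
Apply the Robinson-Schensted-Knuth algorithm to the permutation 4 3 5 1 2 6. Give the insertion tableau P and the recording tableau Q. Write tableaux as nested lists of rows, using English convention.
Insert each entry of the permutation into P by Schensted row insertion, recording in Q the position of each new cell.

Insert 4: appended to row 1. P = [[4]].
Insert 3: 3 bumps 4 from row 1; 4 starts row 2. P = [[3], [4]].
Insert 5: appended to row 1. P = [[3, 5], [4]].
Insert 1: 1 bumps 3 from row 1; 3 bumps 4 from row 2; 4 starts row 3. P = [[1, 5], [3], [4]].
Insert 2: 2 bumps 5 from row 1; 5 appends to row 2. P = [[1, 2], [3, 5], [4]].
Insert 6: appended to row 1. P = [[1, 2, 6], [3, 5], [4]].

So P = [[1, 2, 6], [3, 5], [4]], Q = [[1, 3, 6], [2, 5], [4]].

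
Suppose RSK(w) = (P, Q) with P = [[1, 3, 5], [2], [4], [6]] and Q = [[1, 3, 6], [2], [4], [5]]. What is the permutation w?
Reverse the RSK construction: for i from n down to 1, find the cell of Q containing i, remove the entry at that cell from P, and reverse-bump it up through P; the value ejected from row 1 is w(i).

Step i=6: Q has 6 at row 1, column 3; remove that cell from P, ejecting 5. So w(6) = 5. P is now [[1, 3], [2], [4], [6]].
Step i=5: Q has 5 at row 4, column 1; remove 6 from row 4 of P and reverse-bump: 6 enters row 3 and ejects 4; 4 enters row 2 and ejects 2; 2 enters row 1 and ejects 1. So w(5) = 1. P is now [[2, 3], [4], [6]].
Step i=4: Q has 4 at row 3, column 1; remove 6 from row 3 of P and reverse-bump: 6 enters row 2 and ejects 4; 4 enters row 1 and ejects 3. So w(4) = 3. P is now [[2, 4], [6]].
Step i=3: Q has 3 at row 1, column 2; remove that cell from P, ejecting 4. So w(3) = 4. P is now [[2], [6]].
Step i=2: Q has 2 at row 2, column 1; remove 6 from row 2 of P and reverse-bump: 6 enters row 1 and ejects 2. So w(2) = 2. P is now [[6]].
Step i=1: Q has 1 at row 1, column 1; remove that cell from P, ejecting 6. So w(1) = 6. P is now [].

So w = 6 2 4 3 1 5.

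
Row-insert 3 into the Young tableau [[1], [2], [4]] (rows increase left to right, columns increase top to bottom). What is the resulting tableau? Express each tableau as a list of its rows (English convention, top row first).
[[1, 3], [2], [4]]

3 is larger than every entry of row 1, so it is appended to row 1. The new tableau is [[1, 3], [2], [4]].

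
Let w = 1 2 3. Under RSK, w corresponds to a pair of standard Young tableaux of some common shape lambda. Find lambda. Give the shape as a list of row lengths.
Row-insert each entry into an empty tableau.

After inserting 1: P = [[1]].
After inserting 2: P = [[1, 2]].
After inserting 3: P = [[1, 2, 3]].

The final insertion tableau P = [[1, 2, 3]] has shape [3].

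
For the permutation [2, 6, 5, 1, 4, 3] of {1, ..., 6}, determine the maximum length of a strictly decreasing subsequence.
4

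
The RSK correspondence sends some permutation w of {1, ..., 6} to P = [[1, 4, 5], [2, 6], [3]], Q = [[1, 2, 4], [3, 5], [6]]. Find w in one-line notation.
Reverse the RSK construction: for i from n down to 1, find the cell of Q containing i, remove the entry at that cell from P, and reverse-bump it up through P; the value ejected from row 1 is w(i).

Step i=6: Q has 6 at row 3, column 1; remove 3 from row 3 of P and reverse-bump: 3 enters row 2 and ejects 2; 2 enters row 1 and ejects 1. So w(6) = 1. P is now [[2, 4, 5], [3, 6]].
Step i=5: Q has 5 at row 2, column 2; remove 6 from row 2 of P and reverse-bump: 6 enters row 1 and ejects 5. So w(5) = 5. P is now [[2, 4, 6], [3]].
Step i=4: Q has 4 at row 1, column 3; remove that cell from P, ejecting 6. So w(4) = 6. P is now [[2, 4], [3]].
Step i=3: Q has 3 at row 2, column 1; remove 3 from row 2 of P and reverse-bump: 3 enters row 1 and ejects 2. So w(3) = 2. P is now [[3, 4]].
Step i=2: Q has 2 at row 1, column 2; remove that cell from P, ejecting 4. So w(2) = 4. P is now [[3]].
Step i=1: Q has 1 at row 1, column 1; remove that cell from P, ejecting 3. So w(1) = 3. P is now [].

So w = 3 4 2 6 5 1.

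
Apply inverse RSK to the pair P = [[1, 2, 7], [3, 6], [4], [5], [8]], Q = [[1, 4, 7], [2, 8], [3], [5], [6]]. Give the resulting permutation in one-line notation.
8 5 4 6 3 1 7 2

Reverse the RSK construction: for i from n down to 1, find the cell of Q containing i, remove the entry at that cell from P, and reverse-bump it up through P; the value ejected from row 1 is w(i).

Step i=8: Q has 8 at row 2, column 2; remove 6 from row 2 of P and reverse-bump: 6 enters row 1 and ejects 2. So w(8) = 2. P is now [[1, 6, 7], [3], [4], [5], [8]].
Step i=7: Q has 7 at row 1, column 3; remove that cell from P, ejecting 7. So w(7) = 7. P is now [[1, 6], [3], [4], [5], [8]].
Step i=6: Q has 6 at row 5, column 1; remove 8 from row 5 of P and reverse-bump: 8 enters row 4 and ejects 5; 5 enters row 3 and ejects 4; 4 enters row 2 and ejects 3; 3 enters row 1 and ejects 1. So w(6) = 1. P is now [[3, 6], [4], [5], [8]].
Step i=5: Q has 5 at row 4, column 1; remove 8 from row 4 of P and reverse-bump: 8 enters row 3 and ejects 5; 5 enters row 2 and ejects 4; 4 enters row 1 and ejects 3. So w(5) = 3. P is now [[4, 6], [5], [8]].
Step i=4: Q has 4 at row 1, column 2; remove that cell from P, ejecting 6. So w(4) = 6. P is now [[4], [5], [8]].
Step i=3: Q has 3 at row 3, column 1; remove 8 from row 3 of P and reverse-bump: 8 enters row 2 and ejects 5; 5 enters row 1 and ejects 4. So w(3) = 4. P is now [[5], [8]].
Step i=2: Q has 2 at row 2, column 1; remove 8 from row 2 of P and reverse-bump: 8 enters row 1 and ejects 5. So w(2) = 5. P is now [[8]].
Step i=1: Q has 1 at row 1, column 1; remove that cell from P, ejecting 8. So w(1) = 8. P is now [].

So w = 8 5 4 6 3 1 7 2.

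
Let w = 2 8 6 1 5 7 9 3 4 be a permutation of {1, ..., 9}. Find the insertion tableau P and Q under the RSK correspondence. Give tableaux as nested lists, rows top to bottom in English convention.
Insert each entry of the permutation into P by Schensted row insertion, recording in Q the position of each new cell.

After inserting 2: P = [[2]].
After inserting 8: P = [[2, 8]].
After inserting 6: P = [[2, 6], [8]].
After inserting 1: P = [[1, 6], [2], [8]].
After inserting 5: P = [[1, 5], [2, 6], [8]].
After inserting 7: P = [[1, 5, 7], [2, 6], [8]].
After inserting 9: P = [[1, 5, 7, 9], [2, 6], [8]].
After inserting 3: P = [[1, 3, 7, 9], [2, 5], [6], [8]].
After inserting 4: P = [[1, 3, 4, 9], [2, 5, 7], [6], [8]].

So P = [[1, 3, 4, 9], [2, 5, 7], [6], [8]], Q = [[1, 2, 6, 7], [3, 5, 9], [4], [8]].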